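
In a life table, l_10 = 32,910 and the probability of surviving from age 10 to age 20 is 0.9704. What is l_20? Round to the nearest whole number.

31936

l_20 = l_10 × p = 32,910 × 0.9704 = 31936.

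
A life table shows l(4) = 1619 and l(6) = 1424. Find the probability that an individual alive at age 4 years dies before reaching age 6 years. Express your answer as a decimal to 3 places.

0.120

P(die before 6 | alive at 4) = 1 − l(6)/l(4) = 1 − 1424/1619 = (195)/1619 = 0.120445.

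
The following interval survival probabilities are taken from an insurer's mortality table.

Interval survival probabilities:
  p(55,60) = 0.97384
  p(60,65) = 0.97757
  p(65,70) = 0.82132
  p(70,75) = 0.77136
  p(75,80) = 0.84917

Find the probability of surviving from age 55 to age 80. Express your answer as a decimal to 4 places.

Chaining the interval survival probabilities: 0.97384 × 0.97757 × 0.82132 × 0.77136 × 0.84917.
= 0.512153.

0.5122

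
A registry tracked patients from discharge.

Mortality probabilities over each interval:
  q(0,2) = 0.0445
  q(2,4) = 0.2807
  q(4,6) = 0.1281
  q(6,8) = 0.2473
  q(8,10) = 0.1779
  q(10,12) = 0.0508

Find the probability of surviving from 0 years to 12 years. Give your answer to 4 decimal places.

0.3520

P(survive 0→12) = (1 − 0.0445) × (1 − 0.2807) × (1 − 0.1281) × (1 − 0.2473) × (1 − 0.1779) × (1 − 0.0508).
= 0.9555 × 0.7193 × 0.8719 × 0.7527 × 0.8221 × 0.9492 = 0.351975.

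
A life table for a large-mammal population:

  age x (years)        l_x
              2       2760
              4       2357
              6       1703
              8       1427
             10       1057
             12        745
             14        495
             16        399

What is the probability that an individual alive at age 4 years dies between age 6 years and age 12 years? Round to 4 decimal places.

This is the probability of reaching 6 but not 12, conditional on being alive at 4: (l_6 − l_12) / l_4.
= (1703 − 745) / 2357 = 958 / 2357 = 0.406449.

0.4064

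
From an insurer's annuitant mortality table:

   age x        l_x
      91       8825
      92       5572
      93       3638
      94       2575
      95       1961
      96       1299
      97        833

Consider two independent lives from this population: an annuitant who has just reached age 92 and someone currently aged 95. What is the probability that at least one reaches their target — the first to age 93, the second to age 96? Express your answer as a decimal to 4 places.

p₁ = l_93/l_92 = 3638/5572 = 0.652907; p₂ = l_96/l_95 = 1299/1961 = 0.662417.
P(at least one) = 1 − (1−p₁)(1−p₂) = 1 − 0.347093 × 0.337583 = 0.882827.

0.8828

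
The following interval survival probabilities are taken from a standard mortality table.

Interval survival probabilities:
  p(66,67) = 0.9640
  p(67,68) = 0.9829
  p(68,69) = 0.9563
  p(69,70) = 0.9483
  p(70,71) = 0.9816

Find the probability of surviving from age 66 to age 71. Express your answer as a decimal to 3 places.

0.843

Survival from 66 to 71 is the product of surviving each interval: 0.9640 × 0.9829 × 0.9563 × 0.9483 × 0.9816.
= 0.843453.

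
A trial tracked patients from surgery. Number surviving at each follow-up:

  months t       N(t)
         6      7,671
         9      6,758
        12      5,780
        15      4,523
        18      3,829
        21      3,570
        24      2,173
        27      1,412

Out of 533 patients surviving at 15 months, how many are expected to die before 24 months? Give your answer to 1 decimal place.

The relevant probability is 1 − 2,173/4,523 = 0.519567.
Expected number = 533 × 0.519567 = 276.9.

276.9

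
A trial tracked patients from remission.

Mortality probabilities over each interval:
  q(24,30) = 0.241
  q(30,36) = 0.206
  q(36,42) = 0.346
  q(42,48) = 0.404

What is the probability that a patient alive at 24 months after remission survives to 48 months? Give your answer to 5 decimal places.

0.23490

The overall survival probability is (1 − 0.241) × (1 − 0.206) × (1 − 0.346) × (1 − 0.404).
= 0.759 × 0.794 × 0.654 × 0.596 = 0.234902.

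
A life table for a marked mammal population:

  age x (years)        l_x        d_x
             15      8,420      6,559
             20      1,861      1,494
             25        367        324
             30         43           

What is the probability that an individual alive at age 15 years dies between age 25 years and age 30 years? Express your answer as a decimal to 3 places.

0.038

This is the probability of reaching 25 but not 30, conditional on being alive at 15: (l_25 − l_30) / l_15.
= (367 − 43) / 8,420 = 324 / 8,420 = 0.038480.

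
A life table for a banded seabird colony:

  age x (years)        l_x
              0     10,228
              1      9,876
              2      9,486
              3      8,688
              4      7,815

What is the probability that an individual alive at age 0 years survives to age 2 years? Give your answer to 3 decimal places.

0.927

The conditional survival probability is l_2/l_0 = 9,486/10,228 = 0.927454.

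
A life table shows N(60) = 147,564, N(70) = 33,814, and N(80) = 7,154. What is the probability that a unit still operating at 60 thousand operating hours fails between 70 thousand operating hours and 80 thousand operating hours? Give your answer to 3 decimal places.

0.181

This is the probability of reaching 70 but not 80, conditional on being operational at 60: (N(70) − N(80)) / N(60).
= (33,814 − 7,154) / 147,564 = 26,660 / 147,564 = 0.180667.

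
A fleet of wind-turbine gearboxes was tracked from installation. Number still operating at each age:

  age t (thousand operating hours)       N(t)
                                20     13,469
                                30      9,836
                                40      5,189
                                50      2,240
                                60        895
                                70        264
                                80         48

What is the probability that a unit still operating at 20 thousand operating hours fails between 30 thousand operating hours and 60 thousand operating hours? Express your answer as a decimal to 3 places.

0.664

This is the probability of reaching 30 but not 60, conditional on being operational at 20: (N(30) − N(60)) / N(20).
= (9,836 − 895) / 13,469 = 8,941 / 13,469 = 0.663821.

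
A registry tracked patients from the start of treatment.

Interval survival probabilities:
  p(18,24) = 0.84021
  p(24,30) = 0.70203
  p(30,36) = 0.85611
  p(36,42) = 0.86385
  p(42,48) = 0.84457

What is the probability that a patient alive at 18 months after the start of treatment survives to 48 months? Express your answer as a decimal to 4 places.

Chaining the interval survival probabilities: 0.84021 × 0.70203 × 0.85611 × 0.86385 × 0.84457.
= 0.368423.

0.3684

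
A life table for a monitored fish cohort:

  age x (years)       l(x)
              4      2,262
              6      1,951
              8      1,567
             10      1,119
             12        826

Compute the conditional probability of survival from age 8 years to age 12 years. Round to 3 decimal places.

The conditional survival probability is l(12)/l(8) = 826/1,567 = 0.527122.

0.527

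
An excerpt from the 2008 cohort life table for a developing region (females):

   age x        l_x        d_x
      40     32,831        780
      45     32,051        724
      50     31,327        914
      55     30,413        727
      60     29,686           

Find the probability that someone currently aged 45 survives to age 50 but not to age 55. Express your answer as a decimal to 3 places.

We want 5|5q45 = (l_50 − l_55)/l_45.
This is the probability of reaching 50 but not 55, conditional on being alive at 45: (l_50 − l_55) / l_45.
= (31,327 − 30,413) / 32,051 = 914 / 32,051 = 0.028517.

0.029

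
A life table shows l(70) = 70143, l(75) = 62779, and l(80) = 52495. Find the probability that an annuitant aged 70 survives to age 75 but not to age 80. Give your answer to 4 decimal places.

This is the probability of reaching 75 but not 80, conditional on being alive at 70: (l(75) − l(80)) / l(70).
= (62779 − 52495) / 70143 = 10284 / 70143 = 0.146615.

0.1466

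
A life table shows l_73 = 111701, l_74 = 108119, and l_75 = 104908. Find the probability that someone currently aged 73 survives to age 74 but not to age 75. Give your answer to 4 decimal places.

We want 1|1q73 = (l_74 − l_75)/l_73.
This is the probability of reaching 74 but not 75, conditional on being alive at 73: (l_74 − l_75) / l_73.
= (108119 − 104908) / 111701 = 3211 / 111701 = 0.028746.

0.0287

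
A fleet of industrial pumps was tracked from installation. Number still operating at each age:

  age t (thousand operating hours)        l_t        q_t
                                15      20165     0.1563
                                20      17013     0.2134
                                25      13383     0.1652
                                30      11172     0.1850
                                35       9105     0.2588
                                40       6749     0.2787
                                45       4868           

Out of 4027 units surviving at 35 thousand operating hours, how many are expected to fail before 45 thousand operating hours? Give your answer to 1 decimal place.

1874.0

The relevant probability is 1 − 4868/9105 = 0.465349.
Expected number = 4027 × 0.465349 = 1874.0.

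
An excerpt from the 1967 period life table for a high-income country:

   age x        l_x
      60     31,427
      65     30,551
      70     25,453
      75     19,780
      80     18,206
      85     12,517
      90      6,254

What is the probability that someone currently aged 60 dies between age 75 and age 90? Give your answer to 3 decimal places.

We want 15|15q60 = (l_75 − l_90)/l_60.
This is the probability of reaching 75 but not 90, conditional on being alive at 60: (l_75 − l_90) / l_60.
= (19,780 − 6,254) / 31,427 = 13,526 / 31,427 = 0.430394.

0.430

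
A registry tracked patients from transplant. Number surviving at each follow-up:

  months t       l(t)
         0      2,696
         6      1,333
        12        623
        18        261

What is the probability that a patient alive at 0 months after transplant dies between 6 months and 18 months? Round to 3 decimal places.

0.398

This is the probability of reaching 6 but not 18, conditional on being alive at 0: (l(6) − l(18)) / l(0).
= (1,333 − 261) / 2,696 = 1,072 / 2,696 = 0.397626.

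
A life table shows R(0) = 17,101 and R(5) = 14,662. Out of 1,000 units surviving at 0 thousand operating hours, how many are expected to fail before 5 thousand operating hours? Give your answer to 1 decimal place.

142.6

The relevant probability is 1 − 14,662/17,101 = 0.142623.
Expected number = 1,000 × 0.142623 = 142.6.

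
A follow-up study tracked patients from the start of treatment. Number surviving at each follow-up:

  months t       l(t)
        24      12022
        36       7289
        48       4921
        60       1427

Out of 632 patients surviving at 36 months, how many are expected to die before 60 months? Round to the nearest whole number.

508

The relevant probability is 1 − 1427/7289 = 0.804226.
Expected number = 632 × 0.804226 = 508.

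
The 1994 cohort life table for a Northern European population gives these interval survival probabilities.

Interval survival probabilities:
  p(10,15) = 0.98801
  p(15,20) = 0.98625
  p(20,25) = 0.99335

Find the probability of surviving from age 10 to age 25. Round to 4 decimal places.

0.9679

P(survive 10→25) = 0.98801 × 0.98625 × 0.99335.
= 0.967945.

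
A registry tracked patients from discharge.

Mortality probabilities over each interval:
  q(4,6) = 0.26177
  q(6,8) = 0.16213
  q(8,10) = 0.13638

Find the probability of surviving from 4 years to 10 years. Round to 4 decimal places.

The overall survival probability is (1 − 0.26177) × (1 − 0.16213) × (1 − 0.13638).
= 0.73823 × 0.83787 × 0.86362 = 0.534184.

0.5342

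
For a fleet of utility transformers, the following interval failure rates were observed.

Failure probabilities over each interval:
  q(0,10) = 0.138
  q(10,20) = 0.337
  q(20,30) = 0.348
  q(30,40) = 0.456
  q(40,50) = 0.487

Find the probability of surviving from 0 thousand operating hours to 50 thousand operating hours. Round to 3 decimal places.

0.104

Chaining the interval survival probabilities: (1 − 0.138) × (1 − 0.337) × (1 − 0.348) × (1 − 0.456) × (1 − 0.487).
= 0.862 × 0.663 × 0.652 × 0.544 × 0.513 = 0.103988.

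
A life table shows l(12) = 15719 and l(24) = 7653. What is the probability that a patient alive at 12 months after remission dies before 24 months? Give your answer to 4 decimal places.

0.5131

P(die before 24 | alive at 12) = 1 − l(24)/l(12) = 1 − 7653/15719 = (8066)/15719 = 0.513137.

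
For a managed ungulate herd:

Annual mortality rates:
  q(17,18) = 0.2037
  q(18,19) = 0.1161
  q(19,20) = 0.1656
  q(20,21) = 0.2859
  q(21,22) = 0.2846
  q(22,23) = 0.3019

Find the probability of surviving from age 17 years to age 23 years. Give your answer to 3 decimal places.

The overall survival probability is (1 − 0.2037) × (1 − 0.1161) × (1 − 0.1656) × (1 − 0.2859) × (1 − 0.2846) × (1 − 0.3019).
= 0.7963 × 0.8839 × 0.8344 × 0.7141 × 0.7154 × 0.6981 = 0.209450.

0.209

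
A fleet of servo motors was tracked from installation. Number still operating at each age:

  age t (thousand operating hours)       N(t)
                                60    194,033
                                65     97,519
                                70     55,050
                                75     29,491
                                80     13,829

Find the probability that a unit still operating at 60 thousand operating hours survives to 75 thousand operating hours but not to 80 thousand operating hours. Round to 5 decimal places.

This is the probability of reaching 75 but not 80, conditional on being operational at 60: (N(75) − N(80)) / N(60).
= (29,491 − 13,829) / 194,033 = 15,662 / 194,033 = 0.080718.

0.08072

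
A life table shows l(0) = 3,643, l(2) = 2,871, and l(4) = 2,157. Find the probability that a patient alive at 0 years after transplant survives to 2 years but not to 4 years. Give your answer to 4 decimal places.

This is the probability of reaching 2 but not 4, conditional on being alive at 0: (l(2) − l(4)) / l(0).
= (2,871 − 2,157) / 3,643 = 714 / 3,643 = 0.195992.

0.1960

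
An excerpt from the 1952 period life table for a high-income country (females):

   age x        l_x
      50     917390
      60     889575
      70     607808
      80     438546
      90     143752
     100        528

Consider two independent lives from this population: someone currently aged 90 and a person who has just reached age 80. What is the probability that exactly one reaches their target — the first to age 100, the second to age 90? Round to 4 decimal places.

0.3291

p₁ = l_100/l_90 = 528/143752 = 0.003673; p₂ = l_90/l_80 = 143752/438546 = 0.327792.
P(exactly one) = p₁(1−p₂) + (1−p₁)p₂ = 0.002469 + 0.326588 = 0.329057.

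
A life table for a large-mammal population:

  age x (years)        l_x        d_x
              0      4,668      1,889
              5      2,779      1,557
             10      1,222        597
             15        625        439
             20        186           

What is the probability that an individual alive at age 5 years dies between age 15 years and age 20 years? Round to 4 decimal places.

This is the probability of reaching 15 but not 20, conditional on being alive at 5: (l_15 − l_20) / l_5.
= (625 − 186) / 2,779 = 439 / 2,779 = 0.157970.

0.1580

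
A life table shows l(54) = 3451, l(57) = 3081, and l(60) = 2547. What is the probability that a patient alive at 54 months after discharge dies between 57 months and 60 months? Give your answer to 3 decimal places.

This is the probability of reaching 57 but not 60, conditional on being alive at 54: (l(57) − l(60)) / l(54).
= (3081 − 2547) / 3451 = 534 / 3451 = 0.154738.

0.155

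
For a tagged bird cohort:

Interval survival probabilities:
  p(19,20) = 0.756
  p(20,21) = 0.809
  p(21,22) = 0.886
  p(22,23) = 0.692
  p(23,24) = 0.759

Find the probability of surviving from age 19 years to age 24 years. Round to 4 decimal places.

0.2846

The overall survival probability is 0.756 × 0.809 × 0.886 × 0.692 × 0.759.
= 0.284611.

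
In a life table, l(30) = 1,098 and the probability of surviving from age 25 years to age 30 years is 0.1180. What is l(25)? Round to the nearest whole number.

l(25) = l(30) / p = 1,098 / 0.1180 = 9305.

9305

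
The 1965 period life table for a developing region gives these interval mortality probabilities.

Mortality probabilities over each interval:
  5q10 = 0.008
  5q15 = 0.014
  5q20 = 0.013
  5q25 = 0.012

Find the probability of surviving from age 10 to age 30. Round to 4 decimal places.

0.9538

The overall survival probability is (1 − 0.008) × (1 − 0.014) × (1 − 0.013) × (1 − 0.012).
= 0.992 × 0.986 × 0.987 × 0.988 = 0.953812.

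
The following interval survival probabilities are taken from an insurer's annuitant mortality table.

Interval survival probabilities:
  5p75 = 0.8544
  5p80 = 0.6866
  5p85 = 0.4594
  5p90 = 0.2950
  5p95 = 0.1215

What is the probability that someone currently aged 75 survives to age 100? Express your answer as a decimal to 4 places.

0.0097

The overall survival probability is 0.8544 × 0.6866 × 0.4594 × 0.2950 × 0.1215.
= 0.009659.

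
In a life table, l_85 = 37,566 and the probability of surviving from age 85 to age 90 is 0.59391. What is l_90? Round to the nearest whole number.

22311

l_90 = l_85 × p = 37,566 × 0.59391 = 22311.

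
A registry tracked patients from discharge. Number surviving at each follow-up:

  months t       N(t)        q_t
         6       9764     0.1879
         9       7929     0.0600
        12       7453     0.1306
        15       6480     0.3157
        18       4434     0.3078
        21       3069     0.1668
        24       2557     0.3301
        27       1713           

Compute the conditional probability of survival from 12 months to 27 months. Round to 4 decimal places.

0.2298

The conditional survival probability is N(27)/N(12) = 1713/7453 = 0.229840.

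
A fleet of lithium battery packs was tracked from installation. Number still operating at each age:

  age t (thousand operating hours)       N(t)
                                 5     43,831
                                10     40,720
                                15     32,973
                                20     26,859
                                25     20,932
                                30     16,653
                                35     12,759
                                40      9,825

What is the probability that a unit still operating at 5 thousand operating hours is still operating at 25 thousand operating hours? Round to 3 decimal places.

0.478

The conditional survival probability is N(25)/N(5) = 20,932/43,831 = 0.477562.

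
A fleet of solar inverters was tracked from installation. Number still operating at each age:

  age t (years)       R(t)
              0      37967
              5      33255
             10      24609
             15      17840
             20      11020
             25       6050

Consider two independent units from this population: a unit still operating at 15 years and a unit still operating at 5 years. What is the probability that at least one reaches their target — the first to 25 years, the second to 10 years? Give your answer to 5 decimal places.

0.82818

p₁ = R(25)/R(15) = 6050/17840 = 0.339126; p₂ = R(10)/R(5) = 24609/33255 = 0.740009.
P(at least one) = 1 − (1−p₁)(1−p₂) = 1 − 0.660874 × 0.259991 = 0.828179.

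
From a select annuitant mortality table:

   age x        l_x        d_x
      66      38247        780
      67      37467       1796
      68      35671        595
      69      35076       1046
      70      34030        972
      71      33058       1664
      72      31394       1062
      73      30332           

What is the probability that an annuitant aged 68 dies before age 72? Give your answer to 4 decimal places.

P(die before 72 | alive at 68) = 1 − l_72/l_68 = 1 − 31394/35671 = (4277)/35671 = 0.119901.

0.1199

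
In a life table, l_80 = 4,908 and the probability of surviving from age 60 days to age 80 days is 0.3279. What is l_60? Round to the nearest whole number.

14968

l_60 = l_80 / p = 4,908 / 0.3279 = 14968.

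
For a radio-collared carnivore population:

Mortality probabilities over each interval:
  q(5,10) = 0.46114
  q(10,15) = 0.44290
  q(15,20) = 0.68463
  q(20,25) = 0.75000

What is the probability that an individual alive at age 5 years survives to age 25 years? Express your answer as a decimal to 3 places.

0.024

The overall survival probability is (1 − 0.46114) × (1 − 0.44290) × (1 − 0.68463) × (1 − 0.75000).
= 0.53886 × 0.55710 × 0.31537 × 0.25000 = 0.023668.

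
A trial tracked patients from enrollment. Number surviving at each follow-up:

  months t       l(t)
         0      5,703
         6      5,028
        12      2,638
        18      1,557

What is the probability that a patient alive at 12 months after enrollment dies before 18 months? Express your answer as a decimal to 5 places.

P(die before 18 | alive at 12) = 1 − l(18)/l(12) = 1 − 1,557/2,638 = (1,081)/2,638 = 0.409780.

0.40978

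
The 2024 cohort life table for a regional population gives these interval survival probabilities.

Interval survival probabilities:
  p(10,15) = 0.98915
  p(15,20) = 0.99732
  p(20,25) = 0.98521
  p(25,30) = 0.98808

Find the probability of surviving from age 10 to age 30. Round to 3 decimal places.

0.960

Chaining the interval survival probabilities: 0.98915 × 0.99732 × 0.98521 × 0.98808.
= 0.960324.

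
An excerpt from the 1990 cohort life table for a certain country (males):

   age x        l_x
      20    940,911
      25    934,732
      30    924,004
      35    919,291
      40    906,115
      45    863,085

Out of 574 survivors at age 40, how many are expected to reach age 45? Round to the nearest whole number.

The relevant probability is 863,085/906,115 = 0.952512.
Expected number = 574 × 0.952512 = 547.

547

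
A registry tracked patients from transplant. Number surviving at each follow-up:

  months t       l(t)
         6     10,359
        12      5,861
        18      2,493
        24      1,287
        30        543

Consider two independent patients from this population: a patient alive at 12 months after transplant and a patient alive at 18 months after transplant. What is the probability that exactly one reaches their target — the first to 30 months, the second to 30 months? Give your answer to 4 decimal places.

p₁ = l(30)/l(12) = 543/5,861 = 0.092646; p₂ = l(30)/l(18) = 543/2,493 = 0.217810.
P(exactly one) = p₁(1−p₂) + (1−p₁)p₂ = 0.072467 + 0.197631 = 0.270098.

0.2701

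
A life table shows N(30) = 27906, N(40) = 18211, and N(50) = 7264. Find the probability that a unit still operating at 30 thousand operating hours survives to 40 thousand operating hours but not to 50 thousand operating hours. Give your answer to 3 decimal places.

0.392

This is the probability of reaching 40 but not 50, conditional on being operational at 30: (N(40) − N(50)) / N(30).
= (18211 − 7264) / 27906 = 10947 / 27906 = 0.392281.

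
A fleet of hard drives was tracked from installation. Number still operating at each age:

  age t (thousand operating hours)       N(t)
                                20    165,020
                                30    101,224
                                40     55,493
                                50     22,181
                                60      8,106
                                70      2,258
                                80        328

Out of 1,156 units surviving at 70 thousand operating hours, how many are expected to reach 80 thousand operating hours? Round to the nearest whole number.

The relevant probability is 328/2,258 = 0.145261.
Expected number = 1,156 × 0.145261 = 168.

168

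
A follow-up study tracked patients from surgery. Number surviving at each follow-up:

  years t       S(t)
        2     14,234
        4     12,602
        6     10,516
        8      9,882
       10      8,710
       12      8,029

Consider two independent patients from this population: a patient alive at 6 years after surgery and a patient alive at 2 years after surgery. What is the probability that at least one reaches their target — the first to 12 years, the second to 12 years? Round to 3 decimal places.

0.897

p₁ = S(12)/S(6) = 8,029/10,516 = 0.763503; p₂ = S(12)/S(2) = 8,029/14,234 = 0.564072.
P(at least one) = 1 − (1−p₁)(1−p₂) = 1 − 0.236497 × 0.435928 = 0.896904.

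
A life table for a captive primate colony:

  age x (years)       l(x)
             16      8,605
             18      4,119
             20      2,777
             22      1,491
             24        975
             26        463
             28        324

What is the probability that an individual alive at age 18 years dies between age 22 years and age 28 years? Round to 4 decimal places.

This is the probability of reaching 22 but not 28, conditional on being alive at 18: (l(22) − l(28)) / l(18).
= (1,491 − 324) / 4,119 = 1,167 / 4,119 = 0.283321.

0.2833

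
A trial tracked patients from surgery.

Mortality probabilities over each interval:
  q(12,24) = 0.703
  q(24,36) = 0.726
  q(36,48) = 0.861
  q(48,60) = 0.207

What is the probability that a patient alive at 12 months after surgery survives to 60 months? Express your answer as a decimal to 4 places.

P(survive 12→60) = (1 − 0.703) × (1 − 0.726) × (1 − 0.861) × (1 − 0.207).
= 0.297 × 0.274 × 0.139 × 0.793 = 0.008970.

0.0090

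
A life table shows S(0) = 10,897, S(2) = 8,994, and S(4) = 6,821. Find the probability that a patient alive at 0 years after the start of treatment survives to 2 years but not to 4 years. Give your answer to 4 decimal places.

0.1994

This is the probability of reaching 2 but not 4, conditional on being alive at 0: (S(2) − S(4)) / S(0).
= (8,994 − 6,821) / 10,897 = 2,173 / 10,897 = 0.199413.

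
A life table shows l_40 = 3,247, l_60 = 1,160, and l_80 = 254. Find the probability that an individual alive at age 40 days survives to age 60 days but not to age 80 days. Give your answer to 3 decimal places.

This is the probability of reaching 60 but not 80, conditional on being alive at 40: (l_60 − l_80) / l_40.
= (1,160 − 254) / 3,247 = 906 / 3,247 = 0.279027.

0.279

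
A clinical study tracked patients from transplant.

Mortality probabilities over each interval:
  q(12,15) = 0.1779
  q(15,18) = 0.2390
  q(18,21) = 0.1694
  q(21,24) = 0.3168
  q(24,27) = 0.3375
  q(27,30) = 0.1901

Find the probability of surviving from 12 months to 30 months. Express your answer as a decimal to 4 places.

0.1905

P(survive 12→30) = (1 − 0.1779) × (1 − 0.2390) × (1 − 0.1694) × (1 − 0.3168) × (1 − 0.3375) × (1 − 0.1901).
= 0.8221 × 0.7610 × 0.8306 × 0.6832 × 0.6625 × 0.8099 = 0.190487.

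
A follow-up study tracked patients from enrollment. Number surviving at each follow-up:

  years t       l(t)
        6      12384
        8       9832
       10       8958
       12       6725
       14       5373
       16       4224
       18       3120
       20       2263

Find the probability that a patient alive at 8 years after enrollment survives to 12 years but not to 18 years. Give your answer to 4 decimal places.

This is the probability of reaching 12 but not 18, conditional on being alive at 8: (l(12) − l(18)) / l(8).
= (6725 − 3120) / 9832 = 3605 / 9832 = 0.366660.

0.3667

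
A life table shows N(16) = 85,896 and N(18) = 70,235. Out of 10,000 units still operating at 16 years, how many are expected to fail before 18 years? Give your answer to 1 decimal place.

1823.3

The relevant probability is 1 − 70,235/85,896 = 0.182325.
Expected number = 10,000 × 0.182325 = 1823.3.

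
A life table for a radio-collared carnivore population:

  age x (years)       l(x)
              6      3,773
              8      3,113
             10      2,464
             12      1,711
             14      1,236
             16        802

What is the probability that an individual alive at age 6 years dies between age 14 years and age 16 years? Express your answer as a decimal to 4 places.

0.1150

This is the probability of reaching 14 but not 16, conditional on being alive at 6: (l(14) − l(16)) / l(6).
= (1,236 − 802) / 3,773 = 434 / 3,773 = 0.115028.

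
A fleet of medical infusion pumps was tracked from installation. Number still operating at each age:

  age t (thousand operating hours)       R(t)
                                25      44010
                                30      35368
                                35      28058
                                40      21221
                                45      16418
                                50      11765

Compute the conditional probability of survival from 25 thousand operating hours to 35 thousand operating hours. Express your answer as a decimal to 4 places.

0.6375

The conditional survival probability is R(35)/R(25) = 28058/44010 = 0.637537.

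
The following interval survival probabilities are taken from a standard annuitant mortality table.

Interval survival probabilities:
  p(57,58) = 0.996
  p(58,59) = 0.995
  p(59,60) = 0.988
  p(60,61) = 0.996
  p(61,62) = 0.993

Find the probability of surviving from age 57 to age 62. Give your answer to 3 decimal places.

P(survive 57→62) = 0.996 × 0.995 × 0.988 × 0.996 × 0.993.
= 0.968385.

0.968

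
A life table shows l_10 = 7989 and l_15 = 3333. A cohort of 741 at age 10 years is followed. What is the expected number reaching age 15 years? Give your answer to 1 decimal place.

309.1

The relevant probability is 3333/7989 = 0.417199.
Expected number = 741 × 0.417199 = 309.1.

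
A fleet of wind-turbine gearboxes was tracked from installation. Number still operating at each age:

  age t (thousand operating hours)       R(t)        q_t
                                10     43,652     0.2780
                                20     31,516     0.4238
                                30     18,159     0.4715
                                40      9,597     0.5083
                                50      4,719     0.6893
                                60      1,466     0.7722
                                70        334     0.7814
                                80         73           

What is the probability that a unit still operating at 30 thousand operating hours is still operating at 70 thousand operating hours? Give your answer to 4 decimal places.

0.0184

The conditional survival probability is R(70)/R(30) = 334/18,159 = 0.018393.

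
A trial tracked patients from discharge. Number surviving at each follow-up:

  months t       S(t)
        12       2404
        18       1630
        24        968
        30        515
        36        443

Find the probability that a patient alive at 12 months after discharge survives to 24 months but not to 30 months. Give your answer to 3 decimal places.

0.188

This is the probability of reaching 24 but not 30, conditional on being alive at 12: (S(24) − S(30)) / S(12).
= (968 − 515) / 2404 = 453 / 2404 = 0.188436.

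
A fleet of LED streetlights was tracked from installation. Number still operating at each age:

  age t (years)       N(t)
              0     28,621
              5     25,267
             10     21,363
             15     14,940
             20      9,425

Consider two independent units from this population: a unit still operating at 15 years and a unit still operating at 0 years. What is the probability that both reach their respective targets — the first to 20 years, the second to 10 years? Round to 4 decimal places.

0.4709

p₁ = N(20)/N(15) = 9,425/14,940 = 0.630857; p₂ = N(10)/N(0) = 21,363/28,621 = 0.746410.
P(both) = p₁ × p₂ = 0.630857 × 0.746410 = 0.470878.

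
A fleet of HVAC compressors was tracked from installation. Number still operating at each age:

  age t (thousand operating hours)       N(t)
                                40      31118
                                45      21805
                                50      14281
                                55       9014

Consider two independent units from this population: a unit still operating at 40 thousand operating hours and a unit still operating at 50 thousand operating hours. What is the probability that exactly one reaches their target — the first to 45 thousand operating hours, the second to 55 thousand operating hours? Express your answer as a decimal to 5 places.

0.44734

p₁ = N(45)/N(40) = 21805/31118 = 0.700720; p₂ = N(55)/N(50) = 9014/14281 = 0.631188.
P(exactly one) = p₁(1−p₂) + (1−p₁)p₂ = 0.258434 + 0.188902 = 0.447336.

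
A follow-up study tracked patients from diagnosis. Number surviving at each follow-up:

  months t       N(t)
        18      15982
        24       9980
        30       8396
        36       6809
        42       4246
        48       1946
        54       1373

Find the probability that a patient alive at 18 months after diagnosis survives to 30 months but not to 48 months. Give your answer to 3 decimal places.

0.404

This is the probability of reaching 30 but not 48, conditional on being alive at 18: (N(30) − N(48)) / N(18).
= (8396 − 1946) / 15982 = 6450 / 15982 = 0.403579.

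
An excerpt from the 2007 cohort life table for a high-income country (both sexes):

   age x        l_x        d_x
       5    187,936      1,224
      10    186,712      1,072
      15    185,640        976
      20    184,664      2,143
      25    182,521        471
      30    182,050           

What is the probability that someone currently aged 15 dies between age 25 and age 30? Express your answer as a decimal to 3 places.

We want 10|5q15 = (l_25 − l_30)/l_15.
This is the probability of reaching 25 but not 30, conditional on being alive at 15: (l_25 − l_30) / l_15.
= (182,521 − 182,050) / 185,640 = 471 / 185,640 = 0.002537.

0.003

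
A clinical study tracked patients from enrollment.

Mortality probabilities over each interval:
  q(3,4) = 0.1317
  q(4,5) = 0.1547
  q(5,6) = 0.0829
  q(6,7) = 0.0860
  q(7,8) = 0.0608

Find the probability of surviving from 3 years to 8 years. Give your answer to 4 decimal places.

Survival from 3 to 8 is the product of surviving each interval: (1 − 0.1317) × (1 − 0.1547) × (1 − 0.0829) × (1 − 0.0860) × (1 − 0.0608).
= 0.8683 × 0.8453 × 0.9171 × 0.9140 × 0.9392 = 0.577832.

0.5778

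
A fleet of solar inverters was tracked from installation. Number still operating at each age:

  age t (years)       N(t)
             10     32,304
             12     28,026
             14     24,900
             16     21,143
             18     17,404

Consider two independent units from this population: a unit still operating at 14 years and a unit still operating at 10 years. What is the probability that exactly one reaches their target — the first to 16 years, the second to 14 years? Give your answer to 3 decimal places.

p₁ = N(16)/N(14) = 21,143/24,900 = 0.849116; p₂ = N(14)/N(10) = 24,900/32,304 = 0.770802.
P(exactly one) = p₁(1−p₂) + (1−p₁)p₂ = 0.194616 + 0.116302 = 0.310917.

0.311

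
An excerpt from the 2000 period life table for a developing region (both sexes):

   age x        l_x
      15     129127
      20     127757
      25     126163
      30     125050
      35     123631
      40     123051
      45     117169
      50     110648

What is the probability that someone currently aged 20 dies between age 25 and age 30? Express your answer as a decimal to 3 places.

We want 5|5q20 = (l_25 − l_30)/l_20.
This is the probability of reaching 25 but not 30, conditional on being alive at 20: (l_25 − l_30) / l_20.
= (126163 − 125050) / 127757 = 1113 / 127757 = 0.008712.

0.009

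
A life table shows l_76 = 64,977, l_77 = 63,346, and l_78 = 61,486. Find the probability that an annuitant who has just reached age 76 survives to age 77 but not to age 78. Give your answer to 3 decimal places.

0.029

We want 1|1q76 = (l_77 − l_78)/l_76.
This is the probability of reaching 77 but not 78, conditional on being alive at 76: (l_77 − l_78) / l_76.
= (63,346 − 61,486) / 64,977 = 1,860 / 64,977 = 0.028626.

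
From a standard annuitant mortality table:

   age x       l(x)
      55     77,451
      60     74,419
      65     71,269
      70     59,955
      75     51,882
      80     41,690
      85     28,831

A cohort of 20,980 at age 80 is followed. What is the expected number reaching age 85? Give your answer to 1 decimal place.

14508.9

The relevant probability is 28,831/41,690 = 0.691557.
Expected number = 20,980 × 0.691557 = 14508.9.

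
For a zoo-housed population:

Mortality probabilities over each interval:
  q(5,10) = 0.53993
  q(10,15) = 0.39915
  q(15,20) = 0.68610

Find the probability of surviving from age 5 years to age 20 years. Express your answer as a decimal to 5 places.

Survival from 5 to 20 is the product of surviving each interval: (1 − 0.53993) × (1 − 0.39915) × (1 − 0.68610).
= 0.46007 × 0.60085 × 0.31390 = 0.086772.

0.08677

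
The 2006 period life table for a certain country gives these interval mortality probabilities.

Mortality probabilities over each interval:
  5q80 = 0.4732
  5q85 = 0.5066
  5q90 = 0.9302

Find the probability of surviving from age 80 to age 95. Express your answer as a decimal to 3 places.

Chaining the interval survival probabilities: (1 − 0.4732) × (1 − 0.5066) × (1 − 0.9302).
= 0.5268 × 0.4934 × 0.0698 = 0.018143.

0.018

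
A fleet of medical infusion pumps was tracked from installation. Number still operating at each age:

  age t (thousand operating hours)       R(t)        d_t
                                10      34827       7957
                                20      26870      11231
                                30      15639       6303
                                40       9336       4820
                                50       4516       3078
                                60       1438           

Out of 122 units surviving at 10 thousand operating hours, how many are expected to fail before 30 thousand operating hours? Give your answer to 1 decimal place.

The relevant probability is 1 − 15639/34827 = 0.550952.
Expected number = 122 × 0.550952 = 67.2.

67.2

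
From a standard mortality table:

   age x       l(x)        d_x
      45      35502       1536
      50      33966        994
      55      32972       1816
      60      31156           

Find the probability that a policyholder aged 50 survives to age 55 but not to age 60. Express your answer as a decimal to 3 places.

0.053

This is the probability of reaching 55 but not 60, conditional on being alive at 50: (l(55) − l(60)) / l(50).
= (32972 − 31156) / 33966 = 1816 / 33966 = 0.053465.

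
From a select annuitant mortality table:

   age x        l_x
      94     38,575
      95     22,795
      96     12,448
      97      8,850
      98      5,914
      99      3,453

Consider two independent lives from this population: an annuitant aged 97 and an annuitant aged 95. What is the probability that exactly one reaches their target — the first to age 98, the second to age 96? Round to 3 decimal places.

0.484

p₁ = l_98/l_97 = 5,914/8,850 = 0.668249; p₂ = l_96/l_95 = 12,448/22,795 = 0.546085.
P(exactly one) = p₁(1−p₂) + (1−p₁)p₂ = 0.303328 + 0.181164 = 0.484492.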